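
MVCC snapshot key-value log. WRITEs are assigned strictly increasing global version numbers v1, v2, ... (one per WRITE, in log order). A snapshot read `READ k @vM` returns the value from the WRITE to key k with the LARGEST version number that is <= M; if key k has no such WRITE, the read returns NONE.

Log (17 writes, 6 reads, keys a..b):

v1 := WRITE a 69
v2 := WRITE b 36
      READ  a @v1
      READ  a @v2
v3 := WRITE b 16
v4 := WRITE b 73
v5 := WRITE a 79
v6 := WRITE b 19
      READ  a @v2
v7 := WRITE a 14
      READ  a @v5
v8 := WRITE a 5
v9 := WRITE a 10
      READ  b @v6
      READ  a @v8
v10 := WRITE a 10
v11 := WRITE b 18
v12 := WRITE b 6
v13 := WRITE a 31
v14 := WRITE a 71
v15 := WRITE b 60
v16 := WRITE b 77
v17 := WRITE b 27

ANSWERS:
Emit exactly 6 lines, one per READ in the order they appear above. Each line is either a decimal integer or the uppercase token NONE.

Answer: 69
69
69
79
19
5

Derivation:
v1: WRITE a=69  (a history now [(1, 69)])
v2: WRITE b=36  (b history now [(2, 36)])
READ a @v1: history=[(1, 69)] -> pick v1 -> 69
READ a @v2: history=[(1, 69)] -> pick v1 -> 69
v3: WRITE b=16  (b history now [(2, 36), (3, 16)])
v4: WRITE b=73  (b history now [(2, 36), (3, 16), (4, 73)])
v5: WRITE a=79  (a history now [(1, 69), (5, 79)])
v6: WRITE b=19  (b history now [(2, 36), (3, 16), (4, 73), (6, 19)])
READ a @v2: history=[(1, 69), (5, 79)] -> pick v1 -> 69
v7: WRITE a=14  (a history now [(1, 69), (5, 79), (7, 14)])
READ a @v5: history=[(1, 69), (5, 79), (7, 14)] -> pick v5 -> 79
v8: WRITE a=5  (a history now [(1, 69), (5, 79), (7, 14), (8, 5)])
v9: WRITE a=10  (a history now [(1, 69), (5, 79), (7, 14), (8, 5), (9, 10)])
READ b @v6: history=[(2, 36), (3, 16), (4, 73), (6, 19)] -> pick v6 -> 19
READ a @v8: history=[(1, 69), (5, 79), (7, 14), (8, 5), (9, 10)] -> pick v8 -> 5
v10: WRITE a=10  (a history now [(1, 69), (5, 79), (7, 14), (8, 5), (9, 10), (10, 10)])
v11: WRITE b=18  (b history now [(2, 36), (3, 16), (4, 73), (6, 19), (11, 18)])
v12: WRITE b=6  (b history now [(2, 36), (3, 16), (4, 73), (6, 19), (11, 18), (12, 6)])
v13: WRITE a=31  (a history now [(1, 69), (5, 79), (7, 14), (8, 5), (9, 10), (10, 10), (13, 31)])
v14: WRITE a=71  (a history now [(1, 69), (5, 79), (7, 14), (8, 5), (9, 10), (10, 10), (13, 31), (14, 71)])
v15: WRITE b=60  (b history now [(2, 36), (3, 16), (4, 73), (6, 19), (11, 18), (12, 6), (15, 60)])
v16: WRITE b=77  (b history now [(2, 36), (3, 16), (4, 73), (6, 19), (11, 18), (12, 6), (15, 60), (16, 77)])
v17: WRITE b=27  (b history now [(2, 36), (3, 16), (4, 73), (6, 19), (11, 18), (12, 6), (15, 60), (16, 77), (17, 27)])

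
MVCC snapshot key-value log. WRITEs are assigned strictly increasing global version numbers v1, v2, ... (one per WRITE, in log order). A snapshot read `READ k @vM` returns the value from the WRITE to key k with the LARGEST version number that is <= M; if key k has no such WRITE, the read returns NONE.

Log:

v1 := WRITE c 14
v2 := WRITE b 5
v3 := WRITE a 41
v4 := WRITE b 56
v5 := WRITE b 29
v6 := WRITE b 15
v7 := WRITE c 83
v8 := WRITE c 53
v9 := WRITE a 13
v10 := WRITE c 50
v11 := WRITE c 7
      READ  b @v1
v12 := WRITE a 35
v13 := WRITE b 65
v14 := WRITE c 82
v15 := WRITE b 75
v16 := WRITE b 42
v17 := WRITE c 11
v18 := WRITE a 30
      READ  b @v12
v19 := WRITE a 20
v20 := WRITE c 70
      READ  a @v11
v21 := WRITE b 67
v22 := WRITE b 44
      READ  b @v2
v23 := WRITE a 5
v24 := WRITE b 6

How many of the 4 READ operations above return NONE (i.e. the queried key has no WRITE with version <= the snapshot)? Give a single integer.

v1: WRITE c=14  (c history now [(1, 14)])
v2: WRITE b=5  (b history now [(2, 5)])
v3: WRITE a=41  (a history now [(3, 41)])
v4: WRITE b=56  (b history now [(2, 5), (4, 56)])
v5: WRITE b=29  (b history now [(2, 5), (4, 56), (5, 29)])
v6: WRITE b=15  (b history now [(2, 5), (4, 56), (5, 29), (6, 15)])
v7: WRITE c=83  (c history now [(1, 14), (7, 83)])
v8: WRITE c=53  (c history now [(1, 14), (7, 83), (8, 53)])
v9: WRITE a=13  (a history now [(3, 41), (9, 13)])
v10: WRITE c=50  (c history now [(1, 14), (7, 83), (8, 53), (10, 50)])
v11: WRITE c=7  (c history now [(1, 14), (7, 83), (8, 53), (10, 50), (11, 7)])
READ b @v1: history=[(2, 5), (4, 56), (5, 29), (6, 15)] -> no version <= 1 -> NONE
v12: WRITE a=35  (a history now [(3, 41), (9, 13), (12, 35)])
v13: WRITE b=65  (b history now [(2, 5), (4, 56), (5, 29), (6, 15), (13, 65)])
v14: WRITE c=82  (c history now [(1, 14), (7, 83), (8, 53), (10, 50), (11, 7), (14, 82)])
v15: WRITE b=75  (b history now [(2, 5), (4, 56), (5, 29), (6, 15), (13, 65), (15, 75)])
v16: WRITE b=42  (b history now [(2, 5), (4, 56), (5, 29), (6, 15), (13, 65), (15, 75), (16, 42)])
v17: WRITE c=11  (c history now [(1, 14), (7, 83), (8, 53), (10, 50), (11, 7), (14, 82), (17, 11)])
v18: WRITE a=30  (a history now [(3, 41), (9, 13), (12, 35), (18, 30)])
READ b @v12: history=[(2, 5), (4, 56), (5, 29), (6, 15), (13, 65), (15, 75), (16, 42)] -> pick v6 -> 15
v19: WRITE a=20  (a history now [(3, 41), (9, 13), (12, 35), (18, 30), (19, 20)])
v20: WRITE c=70  (c history now [(1, 14), (7, 83), (8, 53), (10, 50), (11, 7), (14, 82), (17, 11), (20, 70)])
READ a @v11: history=[(3, 41), (9, 13), (12, 35), (18, 30), (19, 20)] -> pick v9 -> 13
v21: WRITE b=67  (b history now [(2, 5), (4, 56), (5, 29), (6, 15), (13, 65), (15, 75), (16, 42), (21, 67)])
v22: WRITE b=44  (b history now [(2, 5), (4, 56), (5, 29), (6, 15), (13, 65), (15, 75), (16, 42), (21, 67), (22, 44)])
READ b @v2: history=[(2, 5), (4, 56), (5, 29), (6, 15), (13, 65), (15, 75), (16, 42), (21, 67), (22, 44)] -> pick v2 -> 5
v23: WRITE a=5  (a history now [(3, 41), (9, 13), (12, 35), (18, 30), (19, 20), (23, 5)])
v24: WRITE b=6  (b history now [(2, 5), (4, 56), (5, 29), (6, 15), (13, 65), (15, 75), (16, 42), (21, 67), (22, 44), (24, 6)])
Read results in order: ['NONE', '15', '13', '5']
NONE count = 1

Answer: 1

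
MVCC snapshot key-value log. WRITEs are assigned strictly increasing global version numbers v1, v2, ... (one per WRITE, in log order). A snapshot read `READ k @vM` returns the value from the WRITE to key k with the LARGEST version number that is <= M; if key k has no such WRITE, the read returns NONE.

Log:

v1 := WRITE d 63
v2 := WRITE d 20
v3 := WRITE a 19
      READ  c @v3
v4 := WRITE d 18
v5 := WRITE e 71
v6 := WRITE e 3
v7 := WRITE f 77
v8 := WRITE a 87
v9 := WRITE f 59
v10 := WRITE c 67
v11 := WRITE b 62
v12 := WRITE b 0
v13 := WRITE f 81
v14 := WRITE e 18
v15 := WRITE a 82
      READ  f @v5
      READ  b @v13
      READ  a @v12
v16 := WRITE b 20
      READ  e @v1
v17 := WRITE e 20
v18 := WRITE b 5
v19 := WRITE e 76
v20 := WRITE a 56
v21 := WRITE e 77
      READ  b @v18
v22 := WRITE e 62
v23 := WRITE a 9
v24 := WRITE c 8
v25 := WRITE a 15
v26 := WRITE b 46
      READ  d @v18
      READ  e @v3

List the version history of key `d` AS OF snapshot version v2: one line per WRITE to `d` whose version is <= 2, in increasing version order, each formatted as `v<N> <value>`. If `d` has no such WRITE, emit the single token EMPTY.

Answer: v1 63
v2 20

Derivation:
Scan writes for key=d with version <= 2:
  v1 WRITE d 63 -> keep
  v2 WRITE d 20 -> keep
  v3 WRITE a 19 -> skip
  v4 WRITE d 18 -> drop (> snap)
  v5 WRITE e 71 -> skip
  v6 WRITE e 3 -> skip
  v7 WRITE f 77 -> skip
  v8 WRITE a 87 -> skip
  v9 WRITE f 59 -> skip
  v10 WRITE c 67 -> skip
  v11 WRITE b 62 -> skip
  v12 WRITE b 0 -> skip
  v13 WRITE f 81 -> skip
  v14 WRITE e 18 -> skip
  v15 WRITE a 82 -> skip
  v16 WRITE b 20 -> skip
  v17 WRITE e 20 -> skip
  v18 WRITE b 5 -> skip
  v19 WRITE e 76 -> skip
  v20 WRITE a 56 -> skip
  v21 WRITE e 77 -> skip
  v22 WRITE e 62 -> skip
  v23 WRITE a 9 -> skip
  v24 WRITE c 8 -> skip
  v25 WRITE a 15 -> skip
  v26 WRITE b 46 -> skip
Collected: [(1, 63), (2, 20)]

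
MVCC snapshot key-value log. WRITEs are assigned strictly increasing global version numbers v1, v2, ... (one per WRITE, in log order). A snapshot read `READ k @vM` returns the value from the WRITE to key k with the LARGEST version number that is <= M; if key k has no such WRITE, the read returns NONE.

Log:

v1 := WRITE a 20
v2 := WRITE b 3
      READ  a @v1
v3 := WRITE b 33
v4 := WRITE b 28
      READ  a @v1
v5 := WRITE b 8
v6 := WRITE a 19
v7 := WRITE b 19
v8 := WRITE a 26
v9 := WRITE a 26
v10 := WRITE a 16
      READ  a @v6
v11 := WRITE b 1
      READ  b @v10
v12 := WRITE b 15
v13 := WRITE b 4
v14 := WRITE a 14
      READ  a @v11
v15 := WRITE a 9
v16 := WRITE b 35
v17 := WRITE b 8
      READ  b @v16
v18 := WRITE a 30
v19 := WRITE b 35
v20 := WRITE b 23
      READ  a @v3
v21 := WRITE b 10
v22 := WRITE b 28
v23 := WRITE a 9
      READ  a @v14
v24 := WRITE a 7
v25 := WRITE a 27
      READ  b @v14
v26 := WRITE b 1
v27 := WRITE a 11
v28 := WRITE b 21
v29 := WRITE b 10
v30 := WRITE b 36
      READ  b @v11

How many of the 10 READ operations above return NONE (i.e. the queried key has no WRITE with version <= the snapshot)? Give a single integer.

Answer: 0

Derivation:
v1: WRITE a=20  (a history now [(1, 20)])
v2: WRITE b=3  (b history now [(2, 3)])
READ a @v1: history=[(1, 20)] -> pick v1 -> 20
v3: WRITE b=33  (b history now [(2, 3), (3, 33)])
v4: WRITE b=28  (b history now [(2, 3), (3, 33), (4, 28)])
READ a @v1: history=[(1, 20)] -> pick v1 -> 20
v5: WRITE b=8  (b history now [(2, 3), (3, 33), (4, 28), (5, 8)])
v6: WRITE a=19  (a history now [(1, 20), (6, 19)])
v7: WRITE b=19  (b history now [(2, 3), (3, 33), (4, 28), (5, 8), (7, 19)])
v8: WRITE a=26  (a history now [(1, 20), (6, 19), (8, 26)])
v9: WRITE a=26  (a history now [(1, 20), (6, 19), (8, 26), (9, 26)])
v10: WRITE a=16  (a history now [(1, 20), (6, 19), (8, 26), (9, 26), (10, 16)])
READ a @v6: history=[(1, 20), (6, 19), (8, 26), (9, 26), (10, 16)] -> pick v6 -> 19
v11: WRITE b=1  (b history now [(2, 3), (3, 33), (4, 28), (5, 8), (7, 19), (11, 1)])
READ b @v10: history=[(2, 3), (3, 33), (4, 28), (5, 8), (7, 19), (11, 1)] -> pick v7 -> 19
v12: WRITE b=15  (b history now [(2, 3), (3, 33), (4, 28), (5, 8), (7, 19), (11, 1), (12, 15)])
v13: WRITE b=4  (b history now [(2, 3), (3, 33), (4, 28), (5, 8), (7, 19), (11, 1), (12, 15), (13, 4)])
v14: WRITE a=14  (a history now [(1, 20), (6, 19), (8, 26), (9, 26), (10, 16), (14, 14)])
READ a @v11: history=[(1, 20), (6, 19), (8, 26), (9, 26), (10, 16), (14, 14)] -> pick v10 -> 16
v15: WRITE a=9  (a history now [(1, 20), (6, 19), (8, 26), (9, 26), (10, 16), (14, 14), (15, 9)])
v16: WRITE b=35  (b history now [(2, 3), (3, 33), (4, 28), (5, 8), (7, 19), (11, 1), (12, 15), (13, 4), (16, 35)])
v17: WRITE b=8  (b history now [(2, 3), (3, 33), (4, 28), (5, 8), (7, 19), (11, 1), (12, 15), (13, 4), (16, 35), (17, 8)])
READ b @v16: history=[(2, 3), (3, 33), (4, 28), (5, 8), (7, 19), (11, 1), (12, 15), (13, 4), (16, 35), (17, 8)] -> pick v16 -> 35
v18: WRITE a=30  (a history now [(1, 20), (6, 19), (8, 26), (9, 26), (10, 16), (14, 14), (15, 9), (18, 30)])
v19: WRITE b=35  (b history now [(2, 3), (3, 33), (4, 28), (5, 8), (7, 19), (11, 1), (12, 15), (13, 4), (16, 35), (17, 8), (19, 35)])
v20: WRITE b=23  (b history now [(2, 3), (3, 33), (4, 28), (5, 8), (7, 19), (11, 1), (12, 15), (13, 4), (16, 35), (17, 8), (19, 35), (20, 23)])
READ a @v3: history=[(1, 20), (6, 19), (8, 26), (9, 26), (10, 16), (14, 14), (15, 9), (18, 30)] -> pick v1 -> 20
v21: WRITE b=10  (b history now [(2, 3), (3, 33), (4, 28), (5, 8), (7, 19), (11, 1), (12, 15), (13, 4), (16, 35), (17, 8), (19, 35), (20, 23), (21, 10)])
v22: WRITE b=28  (b history now [(2, 3), (3, 33), (4, 28), (5, 8), (7, 19), (11, 1), (12, 15), (13, 4), (16, 35), (17, 8), (19, 35), (20, 23), (21, 10), (22, 28)])
v23: WRITE a=9  (a history now [(1, 20), (6, 19), (8, 26), (9, 26), (10, 16), (14, 14), (15, 9), (18, 30), (23, 9)])
READ a @v14: history=[(1, 20), (6, 19), (8, 26), (9, 26), (10, 16), (14, 14), (15, 9), (18, 30), (23, 9)] -> pick v14 -> 14
v24: WRITE a=7  (a history now [(1, 20), (6, 19), (8, 26), (9, 26), (10, 16), (14, 14), (15, 9), (18, 30), (23, 9), (24, 7)])
v25: WRITE a=27  (a history now [(1, 20), (6, 19), (8, 26), (9, 26), (10, 16), (14, 14), (15, 9), (18, 30), (23, 9), (24, 7), (25, 27)])
READ b @v14: history=[(2, 3), (3, 33), (4, 28), (5, 8), (7, 19), (11, 1), (12, 15), (13, 4), (16, 35), (17, 8), (19, 35), (20, 23), (21, 10), (22, 28)] -> pick v13 -> 4
v26: WRITE b=1  (b history now [(2, 3), (3, 33), (4, 28), (5, 8), (7, 19), (11, 1), (12, 15), (13, 4), (16, 35), (17, 8), (19, 35), (20, 23), (21, 10), (22, 28), (26, 1)])
v27: WRITE a=11  (a history now [(1, 20), (6, 19), (8, 26), (9, 26), (10, 16), (14, 14), (15, 9), (18, 30), (23, 9), (24, 7), (25, 27), (27, 11)])
v28: WRITE b=21  (b history now [(2, 3), (3, 33), (4, 28), (5, 8), (7, 19), (11, 1), (12, 15), (13, 4), (16, 35), (17, 8), (19, 35), (20, 23), (21, 10), (22, 28), (26, 1), (28, 21)])
v29: WRITE b=10  (b history now [(2, 3), (3, 33), (4, 28), (5, 8), (7, 19), (11, 1), (12, 15), (13, 4), (16, 35), (17, 8), (19, 35), (20, 23), (21, 10), (22, 28), (26, 1), (28, 21), (29, 10)])
v30: WRITE b=36  (b history now [(2, 3), (3, 33), (4, 28), (5, 8), (7, 19), (11, 1), (12, 15), (13, 4), (16, 35), (17, 8), (19, 35), (20, 23), (21, 10), (22, 28), (26, 1), (28, 21), (29, 10), (30, 36)])
READ b @v11: history=[(2, 3), (3, 33), (4, 28), (5, 8), (7, 19), (11, 1), (12, 15), (13, 4), (16, 35), (17, 8), (19, 35), (20, 23), (21, 10), (22, 28), (26, 1), (28, 21), (29, 10), (30, 36)] -> pick v11 -> 1
Read results in order: ['20', '20', '19', '19', '16', '35', '20', '14', '4', '1']
NONE count = 0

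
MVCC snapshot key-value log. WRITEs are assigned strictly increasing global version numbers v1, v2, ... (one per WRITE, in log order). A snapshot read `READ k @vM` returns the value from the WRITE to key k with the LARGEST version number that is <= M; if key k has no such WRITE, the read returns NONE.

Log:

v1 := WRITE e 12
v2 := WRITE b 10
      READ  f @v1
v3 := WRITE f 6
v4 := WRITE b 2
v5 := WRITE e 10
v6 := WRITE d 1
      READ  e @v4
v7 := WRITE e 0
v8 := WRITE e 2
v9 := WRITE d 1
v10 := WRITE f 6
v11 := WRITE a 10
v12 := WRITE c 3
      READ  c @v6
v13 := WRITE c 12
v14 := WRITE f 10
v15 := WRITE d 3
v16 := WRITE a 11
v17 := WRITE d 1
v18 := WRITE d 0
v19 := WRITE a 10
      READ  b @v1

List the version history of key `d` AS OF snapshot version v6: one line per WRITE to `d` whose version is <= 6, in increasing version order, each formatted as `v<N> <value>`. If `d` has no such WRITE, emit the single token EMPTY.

Scan writes for key=d with version <= 6:
  v1 WRITE e 12 -> skip
  v2 WRITE b 10 -> skip
  v3 WRITE f 6 -> skip
  v4 WRITE b 2 -> skip
  v5 WRITE e 10 -> skip
  v6 WRITE d 1 -> keep
  v7 WRITE e 0 -> skip
  v8 WRITE e 2 -> skip
  v9 WRITE d 1 -> drop (> snap)
  v10 WRITE f 6 -> skip
  v11 WRITE a 10 -> skip
  v12 WRITE c 3 -> skip
  v13 WRITE c 12 -> skip
  v14 WRITE f 10 -> skip
  v15 WRITE d 3 -> drop (> snap)
  v16 WRITE a 11 -> skip
  v17 WRITE d 1 -> drop (> snap)
  v18 WRITE d 0 -> drop (> snap)
  v19 WRITE a 10 -> skip
Collected: [(6, 1)]

Answer: v6 1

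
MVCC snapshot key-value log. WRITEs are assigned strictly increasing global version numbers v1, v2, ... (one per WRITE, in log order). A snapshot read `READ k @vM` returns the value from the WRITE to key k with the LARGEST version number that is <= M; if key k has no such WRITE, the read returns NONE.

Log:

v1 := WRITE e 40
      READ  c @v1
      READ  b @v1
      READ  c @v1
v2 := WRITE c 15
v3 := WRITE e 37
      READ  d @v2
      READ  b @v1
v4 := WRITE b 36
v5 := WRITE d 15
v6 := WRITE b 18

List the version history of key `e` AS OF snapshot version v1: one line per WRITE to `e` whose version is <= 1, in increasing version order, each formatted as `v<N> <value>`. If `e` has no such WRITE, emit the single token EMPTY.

Answer: v1 40

Derivation:
Scan writes for key=e with version <= 1:
  v1 WRITE e 40 -> keep
  v2 WRITE c 15 -> skip
  v3 WRITE e 37 -> drop (> snap)
  v4 WRITE b 36 -> skip
  v5 WRITE d 15 -> skip
  v6 WRITE b 18 -> skip
Collected: [(1, 40)]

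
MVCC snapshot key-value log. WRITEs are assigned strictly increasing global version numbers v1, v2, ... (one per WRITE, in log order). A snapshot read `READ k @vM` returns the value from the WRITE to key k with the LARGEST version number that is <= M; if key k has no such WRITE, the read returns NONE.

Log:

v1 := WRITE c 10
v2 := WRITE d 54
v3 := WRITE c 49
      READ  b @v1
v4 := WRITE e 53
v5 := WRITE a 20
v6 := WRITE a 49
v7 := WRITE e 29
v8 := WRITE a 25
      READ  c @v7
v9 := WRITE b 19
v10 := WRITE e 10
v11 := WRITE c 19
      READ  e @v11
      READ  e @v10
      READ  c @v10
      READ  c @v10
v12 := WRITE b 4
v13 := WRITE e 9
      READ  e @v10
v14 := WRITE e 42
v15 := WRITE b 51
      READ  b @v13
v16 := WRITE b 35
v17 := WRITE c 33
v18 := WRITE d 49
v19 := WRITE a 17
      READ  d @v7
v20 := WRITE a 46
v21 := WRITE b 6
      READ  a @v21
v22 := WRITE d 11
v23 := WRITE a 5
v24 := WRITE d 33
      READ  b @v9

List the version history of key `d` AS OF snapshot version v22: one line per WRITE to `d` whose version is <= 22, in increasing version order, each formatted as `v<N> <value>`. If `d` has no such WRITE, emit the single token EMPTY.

Answer: v2 54
v18 49
v22 11

Derivation:
Scan writes for key=d with version <= 22:
  v1 WRITE c 10 -> skip
  v2 WRITE d 54 -> keep
  v3 WRITE c 49 -> skip
  v4 WRITE e 53 -> skip
  v5 WRITE a 20 -> skip
  v6 WRITE a 49 -> skip
  v7 WRITE e 29 -> skip
  v8 WRITE a 25 -> skip
  v9 WRITE b 19 -> skip
  v10 WRITE e 10 -> skip
  v11 WRITE c 19 -> skip
  v12 WRITE b 4 -> skip
  v13 WRITE e 9 -> skip
  v14 WRITE e 42 -> skip
  v15 WRITE b 51 -> skip
  v16 WRITE b 35 -> skip
  v17 WRITE c 33 -> skip
  v18 WRITE d 49 -> keep
  v19 WRITE a 17 -> skip
  v20 WRITE a 46 -> skip
  v21 WRITE b 6 -> skip
  v22 WRITE d 11 -> keep
  v23 WRITE a 5 -> skip
  v24 WRITE d 33 -> drop (> snap)
Collected: [(2, 54), (18, 49), (22, 11)]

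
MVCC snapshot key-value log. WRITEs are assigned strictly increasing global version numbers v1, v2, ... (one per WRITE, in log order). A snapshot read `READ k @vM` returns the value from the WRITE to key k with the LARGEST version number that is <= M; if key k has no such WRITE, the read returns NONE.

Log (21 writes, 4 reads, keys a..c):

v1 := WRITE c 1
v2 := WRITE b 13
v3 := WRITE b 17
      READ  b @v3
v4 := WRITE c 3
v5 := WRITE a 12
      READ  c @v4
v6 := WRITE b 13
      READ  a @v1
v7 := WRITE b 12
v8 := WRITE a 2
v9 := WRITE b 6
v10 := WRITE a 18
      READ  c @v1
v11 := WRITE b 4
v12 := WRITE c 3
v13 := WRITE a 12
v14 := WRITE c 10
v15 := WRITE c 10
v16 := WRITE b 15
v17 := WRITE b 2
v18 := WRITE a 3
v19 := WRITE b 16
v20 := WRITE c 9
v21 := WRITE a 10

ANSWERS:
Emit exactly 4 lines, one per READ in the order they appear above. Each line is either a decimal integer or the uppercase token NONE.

v1: WRITE c=1  (c history now [(1, 1)])
v2: WRITE b=13  (b history now [(2, 13)])
v3: WRITE b=17  (b history now [(2, 13), (3, 17)])
READ b @v3: history=[(2, 13), (3, 17)] -> pick v3 -> 17
v4: WRITE c=3  (c history now [(1, 1), (4, 3)])
v5: WRITE a=12  (a history now [(5, 12)])
READ c @v4: history=[(1, 1), (4, 3)] -> pick v4 -> 3
v6: WRITE b=13  (b history now [(2, 13), (3, 17), (6, 13)])
READ a @v1: history=[(5, 12)] -> no version <= 1 -> NONE
v7: WRITE b=12  (b history now [(2, 13), (3, 17), (6, 13), (7, 12)])
v8: WRITE a=2  (a history now [(5, 12), (8, 2)])
v9: WRITE b=6  (b history now [(2, 13), (3, 17), (6, 13), (7, 12), (9, 6)])
v10: WRITE a=18  (a history now [(5, 12), (8, 2), (10, 18)])
READ c @v1: history=[(1, 1), (4, 3)] -> pick v1 -> 1
v11: WRITE b=4  (b history now [(2, 13), (3, 17), (6, 13), (7, 12), (9, 6), (11, 4)])
v12: WRITE c=3  (c history now [(1, 1), (4, 3), (12, 3)])
v13: WRITE a=12  (a history now [(5, 12), (8, 2), (10, 18), (13, 12)])
v14: WRITE c=10  (c history now [(1, 1), (4, 3), (12, 3), (14, 10)])
v15: WRITE c=10  (c history now [(1, 1), (4, 3), (12, 3), (14, 10), (15, 10)])
v16: WRITE b=15  (b history now [(2, 13), (3, 17), (6, 13), (7, 12), (9, 6), (11, 4), (16, 15)])
v17: WRITE b=2  (b history now [(2, 13), (3, 17), (6, 13), (7, 12), (9, 6), (11, 4), (16, 15), (17, 2)])
v18: WRITE a=3  (a history now [(5, 12), (8, 2), (10, 18), (13, 12), (18, 3)])
v19: WRITE b=16  (b history now [(2, 13), (3, 17), (6, 13), (7, 12), (9, 6), (11, 4), (16, 15), (17, 2), (19, 16)])
v20: WRITE c=9  (c history now [(1, 1), (4, 3), (12, 3), (14, 10), (15, 10), (20, 9)])
v21: WRITE a=10  (a history now [(5, 12), (8, 2), (10, 18), (13, 12), (18, 3), (21, 10)])

Answer: 17
3
NONE
1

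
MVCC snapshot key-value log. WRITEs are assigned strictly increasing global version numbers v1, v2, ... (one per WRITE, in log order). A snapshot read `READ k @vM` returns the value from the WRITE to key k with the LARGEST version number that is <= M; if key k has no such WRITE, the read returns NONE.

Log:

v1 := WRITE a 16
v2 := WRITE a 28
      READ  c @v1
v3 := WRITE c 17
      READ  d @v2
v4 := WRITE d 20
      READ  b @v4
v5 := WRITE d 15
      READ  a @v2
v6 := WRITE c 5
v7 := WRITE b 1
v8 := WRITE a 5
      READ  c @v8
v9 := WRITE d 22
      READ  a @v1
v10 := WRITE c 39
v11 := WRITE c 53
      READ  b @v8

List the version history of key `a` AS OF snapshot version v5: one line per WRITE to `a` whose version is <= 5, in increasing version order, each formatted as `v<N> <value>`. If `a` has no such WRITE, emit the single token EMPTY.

Answer: v1 16
v2 28

Derivation:
Scan writes for key=a with version <= 5:
  v1 WRITE a 16 -> keep
  v2 WRITE a 28 -> keep
  v3 WRITE c 17 -> skip
  v4 WRITE d 20 -> skip
  v5 WRITE d 15 -> skip
  v6 WRITE c 5 -> skip
  v7 WRITE b 1 -> skip
  v8 WRITE a 5 -> drop (> snap)
  v9 WRITE d 22 -> skip
  v10 WRITE c 39 -> skip
  v11 WRITE c 53 -> skip
Collected: [(1, 16), (2, 28)]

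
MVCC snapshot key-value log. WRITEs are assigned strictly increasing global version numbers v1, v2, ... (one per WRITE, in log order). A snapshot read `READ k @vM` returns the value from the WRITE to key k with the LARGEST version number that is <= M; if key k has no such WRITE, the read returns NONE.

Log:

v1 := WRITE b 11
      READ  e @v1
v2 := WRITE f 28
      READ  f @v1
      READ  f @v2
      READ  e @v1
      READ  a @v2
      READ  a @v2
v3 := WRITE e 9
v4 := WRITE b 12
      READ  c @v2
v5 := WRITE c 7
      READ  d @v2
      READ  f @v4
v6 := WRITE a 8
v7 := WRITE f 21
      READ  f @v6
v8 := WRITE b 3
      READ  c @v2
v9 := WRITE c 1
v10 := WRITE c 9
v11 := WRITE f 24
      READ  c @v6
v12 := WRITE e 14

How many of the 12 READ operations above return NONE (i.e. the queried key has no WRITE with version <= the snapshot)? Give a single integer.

v1: WRITE b=11  (b history now [(1, 11)])
READ e @v1: history=[] -> no version <= 1 -> NONE
v2: WRITE f=28  (f history now [(2, 28)])
READ f @v1: history=[(2, 28)] -> no version <= 1 -> NONE
READ f @v2: history=[(2, 28)] -> pick v2 -> 28
READ e @v1: history=[] -> no version <= 1 -> NONE
READ a @v2: history=[] -> no version <= 2 -> NONE
READ a @v2: history=[] -> no version <= 2 -> NONE
v3: WRITE e=9  (e history now [(3, 9)])
v4: WRITE b=12  (b history now [(1, 11), (4, 12)])
READ c @v2: history=[] -> no version <= 2 -> NONE
v5: WRITE c=7  (c history now [(5, 7)])
READ d @v2: history=[] -> no version <= 2 -> NONE
READ f @v4: history=[(2, 28)] -> pick v2 -> 28
v6: WRITE a=8  (a history now [(6, 8)])
v7: WRITE f=21  (f history now [(2, 28), (7, 21)])
READ f @v6: history=[(2, 28), (7, 21)] -> pick v2 -> 28
v8: WRITE b=3  (b history now [(1, 11), (4, 12), (8, 3)])
READ c @v2: history=[(5, 7)] -> no version <= 2 -> NONE
v9: WRITE c=1  (c history now [(5, 7), (9, 1)])
v10: WRITE c=9  (c history now [(5, 7), (9, 1), (10, 9)])
v11: WRITE f=24  (f history now [(2, 28), (7, 21), (11, 24)])
READ c @v6: history=[(5, 7), (9, 1), (10, 9)] -> pick v5 -> 7
v12: WRITE e=14  (e history now [(3, 9), (12, 14)])
Read results in order: ['NONE', 'NONE', '28', 'NONE', 'NONE', 'NONE', 'NONE', 'NONE', '28', '28', 'NONE', '7']
NONE count = 8

Answer: 8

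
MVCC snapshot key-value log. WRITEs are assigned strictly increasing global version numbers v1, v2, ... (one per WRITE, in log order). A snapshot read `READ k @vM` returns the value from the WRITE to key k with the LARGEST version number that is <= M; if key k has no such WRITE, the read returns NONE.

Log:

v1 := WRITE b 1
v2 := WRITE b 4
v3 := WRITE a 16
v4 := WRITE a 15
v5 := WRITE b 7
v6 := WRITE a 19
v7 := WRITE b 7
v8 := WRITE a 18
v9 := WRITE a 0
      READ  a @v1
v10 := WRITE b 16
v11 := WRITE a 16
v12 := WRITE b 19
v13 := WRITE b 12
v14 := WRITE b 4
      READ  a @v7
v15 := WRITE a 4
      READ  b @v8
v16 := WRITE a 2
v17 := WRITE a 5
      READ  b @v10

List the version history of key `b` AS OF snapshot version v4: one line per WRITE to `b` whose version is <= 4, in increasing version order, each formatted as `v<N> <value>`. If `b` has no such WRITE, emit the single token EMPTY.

Scan writes for key=b with version <= 4:
  v1 WRITE b 1 -> keep
  v2 WRITE b 4 -> keep
  v3 WRITE a 16 -> skip
  v4 WRITE a 15 -> skip
  v5 WRITE b 7 -> drop (> snap)
  v6 WRITE a 19 -> skip
  v7 WRITE b 7 -> drop (> snap)
  v8 WRITE a 18 -> skip
  v9 WRITE a 0 -> skip
  v10 WRITE b 16 -> drop (> snap)
  v11 WRITE a 16 -> skip
  v12 WRITE b 19 -> drop (> snap)
  v13 WRITE b 12 -> drop (> snap)
  v14 WRITE b 4 -> drop (> snap)
  v15 WRITE a 4 -> skip
  v16 WRITE a 2 -> skip
  v17 WRITE a 5 -> skip
Collected: [(1, 1), (2, 4)]

Answer: v1 1
v2 4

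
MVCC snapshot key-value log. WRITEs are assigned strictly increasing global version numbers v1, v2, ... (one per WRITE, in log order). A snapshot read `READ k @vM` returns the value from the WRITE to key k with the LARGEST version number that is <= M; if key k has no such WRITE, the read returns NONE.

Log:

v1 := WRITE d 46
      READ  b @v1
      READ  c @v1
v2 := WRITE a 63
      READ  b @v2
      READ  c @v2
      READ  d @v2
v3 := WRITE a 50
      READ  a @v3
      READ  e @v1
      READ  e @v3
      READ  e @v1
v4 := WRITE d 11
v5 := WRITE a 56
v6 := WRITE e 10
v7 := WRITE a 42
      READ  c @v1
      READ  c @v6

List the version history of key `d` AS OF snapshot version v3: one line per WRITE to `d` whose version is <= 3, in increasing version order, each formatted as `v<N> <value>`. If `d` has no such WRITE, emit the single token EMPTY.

Scan writes for key=d with version <= 3:
  v1 WRITE d 46 -> keep
  v2 WRITE a 63 -> skip
  v3 WRITE a 50 -> skip
  v4 WRITE d 11 -> drop (> snap)
  v5 WRITE a 56 -> skip
  v6 WRITE e 10 -> skip
  v7 WRITE a 42 -> skip
Collected: [(1, 46)]

Answer: v1 46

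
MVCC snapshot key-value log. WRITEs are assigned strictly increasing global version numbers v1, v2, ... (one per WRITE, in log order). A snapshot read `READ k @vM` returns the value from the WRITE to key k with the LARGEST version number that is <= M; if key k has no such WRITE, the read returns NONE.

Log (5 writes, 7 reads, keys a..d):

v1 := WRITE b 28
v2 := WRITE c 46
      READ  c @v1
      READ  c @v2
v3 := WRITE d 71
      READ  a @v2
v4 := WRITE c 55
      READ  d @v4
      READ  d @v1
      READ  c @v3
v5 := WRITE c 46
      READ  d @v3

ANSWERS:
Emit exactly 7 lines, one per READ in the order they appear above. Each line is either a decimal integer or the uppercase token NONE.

Answer: NONE
46
NONE
71
NONE
46
71

Derivation:
v1: WRITE b=28  (b history now [(1, 28)])
v2: WRITE c=46  (c history now [(2, 46)])
READ c @v1: history=[(2, 46)] -> no version <= 1 -> NONE
READ c @v2: history=[(2, 46)] -> pick v2 -> 46
v3: WRITE d=71  (d history now [(3, 71)])
READ a @v2: history=[] -> no version <= 2 -> NONE
v4: WRITE c=55  (c history now [(2, 46), (4, 55)])
READ d @v4: history=[(3, 71)] -> pick v3 -> 71
READ d @v1: history=[(3, 71)] -> no version <= 1 -> NONE
READ c @v3: history=[(2, 46), (4, 55)] -> pick v2 -> 46
v5: WRITE c=46  (c history now [(2, 46), (4, 55), (5, 46)])
READ d @v3: history=[(3, 71)] -> pick v3 -> 71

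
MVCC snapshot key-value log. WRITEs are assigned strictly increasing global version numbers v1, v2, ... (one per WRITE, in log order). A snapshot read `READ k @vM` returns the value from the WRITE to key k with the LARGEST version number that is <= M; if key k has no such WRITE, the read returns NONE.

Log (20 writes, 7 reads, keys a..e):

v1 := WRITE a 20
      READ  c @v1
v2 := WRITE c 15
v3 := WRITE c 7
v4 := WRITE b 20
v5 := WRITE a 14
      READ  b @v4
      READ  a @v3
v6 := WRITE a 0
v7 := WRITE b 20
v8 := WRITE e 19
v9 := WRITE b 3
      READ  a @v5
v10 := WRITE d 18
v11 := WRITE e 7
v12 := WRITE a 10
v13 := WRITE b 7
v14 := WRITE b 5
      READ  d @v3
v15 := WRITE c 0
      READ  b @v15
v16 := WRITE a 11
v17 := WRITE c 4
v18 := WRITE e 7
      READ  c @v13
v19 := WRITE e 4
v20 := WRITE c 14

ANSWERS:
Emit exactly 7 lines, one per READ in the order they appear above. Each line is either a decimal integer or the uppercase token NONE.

v1: WRITE a=20  (a history now [(1, 20)])
READ c @v1: history=[] -> no version <= 1 -> NONE
v2: WRITE c=15  (c history now [(2, 15)])
v3: WRITE c=7  (c history now [(2, 15), (3, 7)])
v4: WRITE b=20  (b history now [(4, 20)])
v5: WRITE a=14  (a history now [(1, 20), (5, 14)])
READ b @v4: history=[(4, 20)] -> pick v4 -> 20
READ a @v3: history=[(1, 20), (5, 14)] -> pick v1 -> 20
v6: WRITE a=0  (a history now [(1, 20), (5, 14), (6, 0)])
v7: WRITE b=20  (b history now [(4, 20), (7, 20)])
v8: WRITE e=19  (e history now [(8, 19)])
v9: WRITE b=3  (b history now [(4, 20), (7, 20), (9, 3)])
READ a @v5: history=[(1, 20), (5, 14), (6, 0)] -> pick v5 -> 14
v10: WRITE d=18  (d history now [(10, 18)])
v11: WRITE e=7  (e history now [(8, 19), (11, 7)])
v12: WRITE a=10  (a history now [(1, 20), (5, 14), (6, 0), (12, 10)])
v13: WRITE b=7  (b history now [(4, 20), (7, 20), (9, 3), (13, 7)])
v14: WRITE b=5  (b history now [(4, 20), (7, 20), (9, 3), (13, 7), (14, 5)])
READ d @v3: history=[(10, 18)] -> no version <= 3 -> NONE
v15: WRITE c=0  (c history now [(2, 15), (3, 7), (15, 0)])
READ b @v15: history=[(4, 20), (7, 20), (9, 3), (13, 7), (14, 5)] -> pick v14 -> 5
v16: WRITE a=11  (a history now [(1, 20), (5, 14), (6, 0), (12, 10), (16, 11)])
v17: WRITE c=4  (c history now [(2, 15), (3, 7), (15, 0), (17, 4)])
v18: WRITE e=7  (e history now [(8, 19), (11, 7), (18, 7)])
READ c @v13: history=[(2, 15), (3, 7), (15, 0), (17, 4)] -> pick v3 -> 7
v19: WRITE e=4  (e history now [(8, 19), (11, 7), (18, 7), (19, 4)])
v20: WRITE c=14  (c history now [(2, 15), (3, 7), (15, 0), (17, 4), (20, 14)])

Answer: NONE
20
20
14
NONE
5
7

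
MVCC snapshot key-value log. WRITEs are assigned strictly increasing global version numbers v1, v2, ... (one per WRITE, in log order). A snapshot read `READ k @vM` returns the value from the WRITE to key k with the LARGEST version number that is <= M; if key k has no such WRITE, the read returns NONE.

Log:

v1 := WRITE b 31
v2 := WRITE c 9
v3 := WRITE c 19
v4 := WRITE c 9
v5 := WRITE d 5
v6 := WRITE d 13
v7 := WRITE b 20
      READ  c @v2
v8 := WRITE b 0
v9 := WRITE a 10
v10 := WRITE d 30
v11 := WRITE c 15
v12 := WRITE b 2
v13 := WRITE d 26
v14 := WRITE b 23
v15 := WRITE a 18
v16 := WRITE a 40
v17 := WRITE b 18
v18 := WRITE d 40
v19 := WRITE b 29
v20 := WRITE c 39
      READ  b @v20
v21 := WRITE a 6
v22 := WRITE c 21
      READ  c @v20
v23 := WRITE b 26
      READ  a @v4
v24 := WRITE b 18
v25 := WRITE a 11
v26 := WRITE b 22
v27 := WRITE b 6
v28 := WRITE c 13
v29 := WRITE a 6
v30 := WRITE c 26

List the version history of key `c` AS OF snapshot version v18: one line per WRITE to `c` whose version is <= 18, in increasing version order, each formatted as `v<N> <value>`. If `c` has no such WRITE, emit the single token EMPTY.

Scan writes for key=c with version <= 18:
  v1 WRITE b 31 -> skip
  v2 WRITE c 9 -> keep
  v3 WRITE c 19 -> keep
  v4 WRITE c 9 -> keep
  v5 WRITE d 5 -> skip
  v6 WRITE d 13 -> skip
  v7 WRITE b 20 -> skip
  v8 WRITE b 0 -> skip
  v9 WRITE a 10 -> skip
  v10 WRITE d 30 -> skip
  v11 WRITE c 15 -> keep
  v12 WRITE b 2 -> skip
  v13 WRITE d 26 -> skip
  v14 WRITE b 23 -> skip
  v15 WRITE a 18 -> skip
  v16 WRITE a 40 -> skip
  v17 WRITE b 18 -> skip
  v18 WRITE d 40 -> skip
  v19 WRITE b 29 -> skip
  v20 WRITE c 39 -> drop (> snap)
  v21 WRITE a 6 -> skip
  v22 WRITE c 21 -> drop (> snap)
  v23 WRITE b 26 -> skip
  v24 WRITE b 18 -> skip
  v25 WRITE a 11 -> skip
  v26 WRITE b 22 -> skip
  v27 WRITE b 6 -> skip
  v28 WRITE c 13 -> drop (> snap)
  v29 WRITE a 6 -> skip
  v30 WRITE c 26 -> drop (> snap)
Collected: [(2, 9), (3, 19), (4, 9), (11, 15)]

Answer: v2 9
v3 19
v4 9
v11 15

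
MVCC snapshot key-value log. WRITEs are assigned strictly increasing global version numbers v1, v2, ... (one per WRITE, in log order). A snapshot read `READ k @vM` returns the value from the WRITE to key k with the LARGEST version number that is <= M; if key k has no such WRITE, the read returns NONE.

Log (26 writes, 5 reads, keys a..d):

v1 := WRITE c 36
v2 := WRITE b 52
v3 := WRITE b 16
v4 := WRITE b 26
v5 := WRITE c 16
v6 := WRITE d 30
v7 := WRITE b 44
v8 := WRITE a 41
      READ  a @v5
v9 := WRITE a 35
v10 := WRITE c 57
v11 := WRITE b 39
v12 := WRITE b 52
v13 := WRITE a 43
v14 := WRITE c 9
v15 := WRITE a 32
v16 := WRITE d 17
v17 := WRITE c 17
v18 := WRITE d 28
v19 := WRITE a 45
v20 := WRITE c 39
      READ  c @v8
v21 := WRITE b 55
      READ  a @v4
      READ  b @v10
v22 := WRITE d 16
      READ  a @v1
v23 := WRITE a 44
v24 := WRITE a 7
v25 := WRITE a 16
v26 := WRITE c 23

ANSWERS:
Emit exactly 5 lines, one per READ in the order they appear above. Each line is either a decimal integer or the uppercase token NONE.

Answer: NONE
16
NONE
44
NONE

Derivation:
v1: WRITE c=36  (c history now [(1, 36)])
v2: WRITE b=52  (b history now [(2, 52)])
v3: WRITE b=16  (b history now [(2, 52), (3, 16)])
v4: WRITE b=26  (b history now [(2, 52), (3, 16), (4, 26)])
v5: WRITE c=16  (c history now [(1, 36), (5, 16)])
v6: WRITE d=30  (d history now [(6, 30)])
v7: WRITE b=44  (b history now [(2, 52), (3, 16), (4, 26), (7, 44)])
v8: WRITE a=41  (a history now [(8, 41)])
READ a @v5: history=[(8, 41)] -> no version <= 5 -> NONE
v9: WRITE a=35  (a history now [(8, 41), (9, 35)])
v10: WRITE c=57  (c history now [(1, 36), (5, 16), (10, 57)])
v11: WRITE b=39  (b history now [(2, 52), (3, 16), (4, 26), (7, 44), (11, 39)])
v12: WRITE b=52  (b history now [(2, 52), (3, 16), (4, 26), (7, 44), (11, 39), (12, 52)])
v13: WRITE a=43  (a history now [(8, 41), (9, 35), (13, 43)])
v14: WRITE c=9  (c history now [(1, 36), (5, 16), (10, 57), (14, 9)])
v15: WRITE a=32  (a history now [(8, 41), (9, 35), (13, 43), (15, 32)])
v16: WRITE d=17  (d history now [(6, 30), (16, 17)])
v17: WRITE c=17  (c history now [(1, 36), (5, 16), (10, 57), (14, 9), (17, 17)])
v18: WRITE d=28  (d history now [(6, 30), (16, 17), (18, 28)])
v19: WRITE a=45  (a history now [(8, 41), (9, 35), (13, 43), (15, 32), (19, 45)])
v20: WRITE c=39  (c history now [(1, 36), (5, 16), (10, 57), (14, 9), (17, 17), (20, 39)])
READ c @v8: history=[(1, 36), (5, 16), (10, 57), (14, 9), (17, 17), (20, 39)] -> pick v5 -> 16
v21: WRITE b=55  (b history now [(2, 52), (3, 16), (4, 26), (7, 44), (11, 39), (12, 52), (21, 55)])
READ a @v4: history=[(8, 41), (9, 35), (13, 43), (15, 32), (19, 45)] -> no version <= 4 -> NONE
READ b @v10: history=[(2, 52), (3, 16), (4, 26), (7, 44), (11, 39), (12, 52), (21, 55)] -> pick v7 -> 44
v22: WRITE d=16  (d history now [(6, 30), (16, 17), (18, 28), (22, 16)])
READ a @v1: history=[(8, 41), (9, 35), (13, 43), (15, 32), (19, 45)] -> no version <= 1 -> NONE
v23: WRITE a=44  (a history now [(8, 41), (9, 35), (13, 43), (15, 32), (19, 45), (23, 44)])
v24: WRITE a=7  (a history now [(8, 41), (9, 35), (13, 43), (15, 32), (19, 45), (23, 44), (24, 7)])
v25: WRITE a=16  (a history now [(8, 41), (9, 35), (13, 43), (15, 32), (19, 45), (23, 44), (24, 7), (25, 16)])
v26: WRITE c=23  (c history now [(1, 36), (5, 16), (10, 57), (14, 9), (17, 17), (20, 39), (26, 23)])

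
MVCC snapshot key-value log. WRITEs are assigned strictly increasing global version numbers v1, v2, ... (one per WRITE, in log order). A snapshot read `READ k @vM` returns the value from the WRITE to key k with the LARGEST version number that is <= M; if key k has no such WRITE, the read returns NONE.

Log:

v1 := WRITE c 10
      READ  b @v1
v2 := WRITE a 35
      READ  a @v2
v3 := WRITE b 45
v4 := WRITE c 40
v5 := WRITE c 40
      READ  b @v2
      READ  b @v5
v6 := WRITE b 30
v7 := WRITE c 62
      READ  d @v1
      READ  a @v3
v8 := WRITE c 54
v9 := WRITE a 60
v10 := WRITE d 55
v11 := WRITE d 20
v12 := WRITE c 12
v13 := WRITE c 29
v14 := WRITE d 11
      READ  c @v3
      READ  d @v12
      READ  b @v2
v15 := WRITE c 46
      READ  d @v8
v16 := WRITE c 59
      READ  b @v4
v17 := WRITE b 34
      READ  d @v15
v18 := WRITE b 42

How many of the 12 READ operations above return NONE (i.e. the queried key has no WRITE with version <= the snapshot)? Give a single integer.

v1: WRITE c=10  (c history now [(1, 10)])
READ b @v1: history=[] -> no version <= 1 -> NONE
v2: WRITE a=35  (a history now [(2, 35)])
READ a @v2: history=[(2, 35)] -> pick v2 -> 35
v3: WRITE b=45  (b history now [(3, 45)])
v4: WRITE c=40  (c history now [(1, 10), (4, 40)])
v5: WRITE c=40  (c history now [(1, 10), (4, 40), (5, 40)])
READ b @v2: history=[(3, 45)] -> no version <= 2 -> NONE
READ b @v5: history=[(3, 45)] -> pick v3 -> 45
v6: WRITE b=30  (b history now [(3, 45), (6, 30)])
v7: WRITE c=62  (c history now [(1, 10), (4, 40), (5, 40), (7, 62)])
READ d @v1: history=[] -> no version <= 1 -> NONE
READ a @v3: history=[(2, 35)] -> pick v2 -> 35
v8: WRITE c=54  (c history now [(1, 10), (4, 40), (5, 40), (7, 62), (8, 54)])
v9: WRITE a=60  (a history now [(2, 35), (9, 60)])
v10: WRITE d=55  (d history now [(10, 55)])
v11: WRITE d=20  (d history now [(10, 55), (11, 20)])
v12: WRITE c=12  (c history now [(1, 10), (4, 40), (5, 40), (7, 62), (8, 54), (12, 12)])
v13: WRITE c=29  (c history now [(1, 10), (4, 40), (5, 40), (7, 62), (8, 54), (12, 12), (13, 29)])
v14: WRITE d=11  (d history now [(10, 55), (11, 20), (14, 11)])
READ c @v3: history=[(1, 10), (4, 40), (5, 40), (7, 62), (8, 54), (12, 12), (13, 29)] -> pick v1 -> 10
READ d @v12: history=[(10, 55), (11, 20), (14, 11)] -> pick v11 -> 20
READ b @v2: history=[(3, 45), (6, 30)] -> no version <= 2 -> NONE
v15: WRITE c=46  (c history now [(1, 10), (4, 40), (5, 40), (7, 62), (8, 54), (12, 12), (13, 29), (15, 46)])
READ d @v8: history=[(10, 55), (11, 20), (14, 11)] -> no version <= 8 -> NONE
v16: WRITE c=59  (c history now [(1, 10), (4, 40), (5, 40), (7, 62), (8, 54), (12, 12), (13, 29), (15, 46), (16, 59)])
READ b @v4: history=[(3, 45), (6, 30)] -> pick v3 -> 45
v17: WRITE b=34  (b history now [(3, 45), (6, 30), (17, 34)])
READ d @v15: history=[(10, 55), (11, 20), (14, 11)] -> pick v14 -> 11
v18: WRITE b=42  (b history now [(3, 45), (6, 30), (17, 34), (18, 42)])
Read results in order: ['NONE', '35', 'NONE', '45', 'NONE', '35', '10', '20', 'NONE', 'NONE', '45', '11']
NONE count = 5

Answer: 5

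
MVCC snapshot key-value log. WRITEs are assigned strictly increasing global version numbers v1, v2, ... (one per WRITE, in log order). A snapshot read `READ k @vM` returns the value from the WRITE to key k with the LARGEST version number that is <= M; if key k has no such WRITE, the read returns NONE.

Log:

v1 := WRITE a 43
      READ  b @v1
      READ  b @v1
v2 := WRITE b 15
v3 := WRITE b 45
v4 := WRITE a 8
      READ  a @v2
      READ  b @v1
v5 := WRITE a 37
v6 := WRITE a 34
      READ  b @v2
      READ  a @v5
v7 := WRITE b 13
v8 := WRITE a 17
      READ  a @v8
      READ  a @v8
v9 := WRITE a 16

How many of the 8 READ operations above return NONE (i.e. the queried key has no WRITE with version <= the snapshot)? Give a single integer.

Answer: 3

Derivation:
v1: WRITE a=43  (a history now [(1, 43)])
READ b @v1: history=[] -> no version <= 1 -> NONE
READ b @v1: history=[] -> no version <= 1 -> NONE
v2: WRITE b=15  (b history now [(2, 15)])
v3: WRITE b=45  (b history now [(2, 15), (3, 45)])
v4: WRITE a=8  (a history now [(1, 43), (4, 8)])
READ a @v2: history=[(1, 43), (4, 8)] -> pick v1 -> 43
READ b @v1: history=[(2, 15), (3, 45)] -> no version <= 1 -> NONE
v5: WRITE a=37  (a history now [(1, 43), (4, 8), (5, 37)])
v6: WRITE a=34  (a history now [(1, 43), (4, 8), (5, 37), (6, 34)])
READ b @v2: history=[(2, 15), (3, 45)] -> pick v2 -> 15
READ a @v5: history=[(1, 43), (4, 8), (5, 37), (6, 34)] -> pick v5 -> 37
v7: WRITE b=13  (b history now [(2, 15), (3, 45), (7, 13)])
v8: WRITE a=17  (a history now [(1, 43), (4, 8), (5, 37), (6, 34), (8, 17)])
READ a @v8: history=[(1, 43), (4, 8), (5, 37), (6, 34), (8, 17)] -> pick v8 -> 17
READ a @v8: history=[(1, 43), (4, 8), (5, 37), (6, 34), (8, 17)] -> pick v8 -> 17
v9: WRITE a=16  (a history now [(1, 43), (4, 8), (5, 37), (6, 34), (8, 17), (9, 16)])
Read results in order: ['NONE', 'NONE', '43', 'NONE', '15', '37', '17', '17']
NONE count = 3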